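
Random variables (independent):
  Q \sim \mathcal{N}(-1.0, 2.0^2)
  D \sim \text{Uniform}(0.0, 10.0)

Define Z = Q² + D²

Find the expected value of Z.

E[Z] = E[Q²] + E[D²]
E[Q²] = Var(Q) + E[Q]² = 4 + 1 = 5
E[D²] = Var(D) + E[D]² = 8.3333333 + 25 = 33.333333
E[Z] = 5 + 33.333333 = 38.333333

38.333333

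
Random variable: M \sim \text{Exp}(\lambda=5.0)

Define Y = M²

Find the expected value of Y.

Using E[X²] = Var(X) + (E[X])²:
E[M] = 0.2
Var(M) = 1/5.0^2 = 0.04
E[M²] = 0.04 + 0.2² = 0.04 + 0.04 = 0.08

0.08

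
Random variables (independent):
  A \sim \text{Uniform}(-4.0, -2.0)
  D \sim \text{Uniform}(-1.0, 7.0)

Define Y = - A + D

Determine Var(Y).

For independent RVs: Var(aX + bY) = a²Var(X) + b²Var(Y)
Var(A) = 0.33333333
Var(D) = 5.3333333
Var(Y) = (-1)²*0.33333333 + 1²*5.3333333
= 1*0.33333333 + 1*5.3333333 = 5.6666667

5.6666667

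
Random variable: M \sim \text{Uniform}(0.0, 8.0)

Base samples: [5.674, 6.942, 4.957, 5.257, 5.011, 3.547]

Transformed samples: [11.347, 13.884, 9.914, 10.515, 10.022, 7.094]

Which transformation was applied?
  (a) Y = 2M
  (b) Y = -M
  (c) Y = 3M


Checking option (a) Y = 2M:
  M = 5.674 -> Y = 11.347 ✓
  M = 6.942 -> Y = 13.884 ✓
  M = 4.957 -> Y = 9.914 ✓
All samples match this transformation.

(a) 2M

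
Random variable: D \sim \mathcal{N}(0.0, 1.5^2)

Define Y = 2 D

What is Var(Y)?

For Y = aD + b: Var(Y) = a² * Var(D)
Var(D) = 1.5^2 = 2.25
Var(Y) = 2² * 2.25 = 4 * 2.25 = 9

9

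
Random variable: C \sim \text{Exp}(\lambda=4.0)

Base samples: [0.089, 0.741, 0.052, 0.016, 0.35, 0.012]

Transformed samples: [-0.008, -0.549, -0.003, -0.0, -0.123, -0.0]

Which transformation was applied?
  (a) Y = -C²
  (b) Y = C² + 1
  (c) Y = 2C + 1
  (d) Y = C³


Checking option (a) Y = -C²:
  C = 0.089 -> Y = -0.008 ✓
  C = 0.741 -> Y = -0.549 ✓
  C = 0.052 -> Y = -0.003 ✓
All samples match this transformation.

(a) -C²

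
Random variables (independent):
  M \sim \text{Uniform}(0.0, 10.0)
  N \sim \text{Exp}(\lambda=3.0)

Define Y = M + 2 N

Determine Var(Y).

For independent RVs: Var(aX + bY) = a²Var(X) + b²Var(Y)
Var(M) = 8.3333333
Var(N) = 0.11111111
Var(Y) = 1²*8.3333333 + 2²*0.11111111
= 1*8.3333333 + 4*0.11111111 = 8.7777778

8.7777778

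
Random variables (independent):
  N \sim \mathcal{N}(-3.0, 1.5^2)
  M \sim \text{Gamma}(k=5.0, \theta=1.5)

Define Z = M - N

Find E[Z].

E[Z] = -1*E[N] + 1*E[M]
E[N] = -3
E[M] = 7.5
E[Z] = -1*(-3) + 1*7.5 = 10.5

10.5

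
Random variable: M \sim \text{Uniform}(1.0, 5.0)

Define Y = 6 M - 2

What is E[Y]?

For Y = 6M - 2:
E[Y] = 6 * E[M] - 2
E[M] = (1 + 5)/2 = 3
E[Y] = 6 * 3 - 2 = 16

16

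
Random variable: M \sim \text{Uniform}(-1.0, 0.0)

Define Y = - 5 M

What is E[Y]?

For Y = -5M:
E[Y] = -5 * E[M]
E[M] = (-1 + 0)/2 = -0.5
E[Y] = -5 * (-0.5) = 2.5

2.5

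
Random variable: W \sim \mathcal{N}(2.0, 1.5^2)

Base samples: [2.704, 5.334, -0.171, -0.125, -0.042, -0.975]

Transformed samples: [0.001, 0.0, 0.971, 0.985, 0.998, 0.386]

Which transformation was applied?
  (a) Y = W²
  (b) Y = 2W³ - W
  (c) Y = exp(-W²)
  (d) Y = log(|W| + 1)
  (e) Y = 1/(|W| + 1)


Checking option (c) Y = exp(-W²):
  W = 2.704 -> Y = 0.001 ✓
  W = 5.334 -> Y = 0.0 ✓
  W = -0.171 -> Y = 0.971 ✓
All samples match this transformation.

(c) exp(-W²)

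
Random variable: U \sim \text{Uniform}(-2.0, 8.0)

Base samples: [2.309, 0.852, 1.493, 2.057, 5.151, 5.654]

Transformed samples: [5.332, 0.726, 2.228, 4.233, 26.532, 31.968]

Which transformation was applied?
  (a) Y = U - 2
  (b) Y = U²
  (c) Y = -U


Checking option (b) Y = U²:
  U = 2.309 -> Y = 5.332 ✓
  U = 0.852 -> Y = 0.726 ✓
  U = 1.493 -> Y = 2.228 ✓
All samples match this transformation.

(b) U²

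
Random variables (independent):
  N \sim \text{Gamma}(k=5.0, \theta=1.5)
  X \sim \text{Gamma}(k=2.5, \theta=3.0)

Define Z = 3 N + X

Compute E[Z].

E[Z] = 3*E[N] + 1*E[X]
E[N] = 7.5
E[X] = 7.5
E[Z] = 3*7.5 + 1*7.5 = 30

30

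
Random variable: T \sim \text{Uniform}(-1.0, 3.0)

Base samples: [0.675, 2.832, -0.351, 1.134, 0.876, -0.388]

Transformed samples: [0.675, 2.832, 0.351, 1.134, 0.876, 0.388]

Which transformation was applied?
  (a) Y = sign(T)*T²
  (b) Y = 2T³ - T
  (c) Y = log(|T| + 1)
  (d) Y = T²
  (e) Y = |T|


Checking option (e) Y = |T|:
  T = 0.675 -> Y = 0.675 ✓
  T = 2.832 -> Y = 2.832 ✓
  T = -0.351 -> Y = 0.351 ✓
All samples match this transformation.

(e) |T|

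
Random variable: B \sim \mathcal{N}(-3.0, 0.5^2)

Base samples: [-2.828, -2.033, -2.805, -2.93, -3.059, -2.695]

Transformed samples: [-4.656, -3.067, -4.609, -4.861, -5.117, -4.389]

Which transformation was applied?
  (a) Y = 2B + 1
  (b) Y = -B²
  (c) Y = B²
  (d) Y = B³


Checking option (a) Y = 2B + 1:
  B = -2.828 -> Y = -4.656 ✓
  B = -2.033 -> Y = -3.067 ✓
  B = -2.805 -> Y = -4.609 ✓
All samples match this transformation.

(a) 2B + 1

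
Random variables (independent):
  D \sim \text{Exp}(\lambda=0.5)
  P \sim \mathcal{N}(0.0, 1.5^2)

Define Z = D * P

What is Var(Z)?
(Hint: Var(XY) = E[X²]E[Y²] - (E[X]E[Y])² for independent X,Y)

Var(XY) = E[X²]E[Y²] - (E[X]E[Y])²
E[D] = 2, Var(D) = 4
E[P] = 0, Var(P) = 2.25
E[D²] = 4 + 2² = 8
E[P²] = 2.25 + 0² = 2.25
Var(Z) = 8*2.25 - (2*0)²
= 18 - 0 = 18

18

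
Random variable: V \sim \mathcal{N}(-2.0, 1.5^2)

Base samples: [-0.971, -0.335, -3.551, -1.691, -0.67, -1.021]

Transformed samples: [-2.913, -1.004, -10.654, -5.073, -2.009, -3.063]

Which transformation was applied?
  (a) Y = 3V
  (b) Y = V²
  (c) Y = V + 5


Checking option (a) Y = 3V:
  V = -0.971 -> Y = -2.913 ✓
  V = -0.335 -> Y = -1.004 ✓
  V = -3.551 -> Y = -10.654 ✓
All samples match this transformation.

(a) 3V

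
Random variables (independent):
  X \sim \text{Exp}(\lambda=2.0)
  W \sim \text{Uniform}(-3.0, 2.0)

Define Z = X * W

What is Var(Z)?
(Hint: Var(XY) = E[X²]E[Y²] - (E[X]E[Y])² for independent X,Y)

Var(XY) = E[X²]E[Y²] - (E[X]E[Y])²
E[X] = 0.5, Var(X) = 0.25
E[W] = -0.5, Var(W) = 2.0833333
E[X²] = 0.25 + 0.5² = 0.5
E[W²] = 2.0833333 + (-0.5)² = 2.3333333
Var(Z) = 0.5*2.3333333 - (0.5*(-0.5))²
= 1.1666667 - 0.0625 = 1.1041667

1.1041667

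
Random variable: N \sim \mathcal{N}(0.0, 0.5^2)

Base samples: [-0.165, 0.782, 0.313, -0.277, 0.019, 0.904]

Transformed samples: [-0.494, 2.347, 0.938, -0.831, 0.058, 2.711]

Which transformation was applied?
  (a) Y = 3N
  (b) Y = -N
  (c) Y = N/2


Checking option (a) Y = 3N:
  N = -0.165 -> Y = -0.494 ✓
  N = 0.782 -> Y = 2.347 ✓
  N = 0.313 -> Y = 0.938 ✓
All samples match this transformation.

(a) 3N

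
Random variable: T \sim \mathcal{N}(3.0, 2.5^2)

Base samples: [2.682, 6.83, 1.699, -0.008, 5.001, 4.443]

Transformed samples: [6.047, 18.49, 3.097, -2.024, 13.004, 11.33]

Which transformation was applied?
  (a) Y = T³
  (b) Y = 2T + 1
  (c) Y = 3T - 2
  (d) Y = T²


Checking option (c) Y = 3T - 2:
  T = 2.682 -> Y = 6.047 ✓
  T = 6.83 -> Y = 18.49 ✓
  T = 1.699 -> Y = 3.097 ✓
All samples match this transformation.

(c) 3T - 2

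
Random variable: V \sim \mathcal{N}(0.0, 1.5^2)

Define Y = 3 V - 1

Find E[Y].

For Y = 3V - 1:
E[Y] = 3 * E[V] - 1
E[V] = 0.0 = 0
E[Y] = 3 * 0 - 1 = -1

-1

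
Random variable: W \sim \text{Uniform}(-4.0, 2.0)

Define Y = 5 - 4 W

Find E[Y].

For Y = -4W + 5:
E[Y] = -4 * E[W] + 5
E[W] = (-4 + 2)/2 = -1
E[Y] = -4 * (-1) + 5 = 9

9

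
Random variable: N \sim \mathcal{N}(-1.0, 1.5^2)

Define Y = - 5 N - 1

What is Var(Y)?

For Y = aN + b: Var(Y) = a² * Var(N)
Var(N) = 1.5^2 = 2.25
Var(Y) = (-5)² * 2.25 = 25 * 2.25 = 56.25

56.25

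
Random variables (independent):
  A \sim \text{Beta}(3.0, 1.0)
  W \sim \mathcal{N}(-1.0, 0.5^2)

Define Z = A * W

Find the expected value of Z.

For independent RVs: E[XY] = E[X]*E[Y]
E[A] = 0.75
E[W] = -1
E[Z] = 0.75 * (-1) = -0.75

-0.75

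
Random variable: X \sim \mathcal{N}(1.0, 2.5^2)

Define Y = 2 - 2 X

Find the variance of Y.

For Y = aX + b: Var(Y) = a² * Var(X)
Var(X) = 2.5^2 = 6.25
Var(Y) = (-2)² * 6.25 = 4 * 6.25 = 25

25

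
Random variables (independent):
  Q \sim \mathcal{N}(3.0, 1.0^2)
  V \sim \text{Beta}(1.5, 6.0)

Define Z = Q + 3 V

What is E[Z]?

E[Z] = 1*E[Q] + 3*E[V]
E[Q] = 3
E[V] = 0.2
E[Z] = 1*3 + 3*0.2 = 3.6

3.6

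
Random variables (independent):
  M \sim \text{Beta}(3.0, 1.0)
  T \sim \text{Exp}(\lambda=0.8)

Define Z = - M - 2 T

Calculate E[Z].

E[Z] = -1*E[M] - 2*E[T]
E[M] = 0.75
E[T] = 1.25
E[Z] = -1*0.75 - 2*1.25 = -3.25

-3.25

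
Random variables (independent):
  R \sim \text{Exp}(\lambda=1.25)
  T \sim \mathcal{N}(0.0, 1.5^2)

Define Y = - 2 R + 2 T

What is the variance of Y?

For independent RVs: Var(aX + bY) = a²Var(X) + b²Var(Y)
Var(R) = 0.64
Var(T) = 2.25
Var(Y) = (-2)²*0.64 + 2²*2.25
= 4*0.64 + 4*2.25 = 11.56

11.56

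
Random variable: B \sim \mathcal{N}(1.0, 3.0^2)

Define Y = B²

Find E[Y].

E[B²] = Var(B) + (E[B])² = 9 + 1 = 10

10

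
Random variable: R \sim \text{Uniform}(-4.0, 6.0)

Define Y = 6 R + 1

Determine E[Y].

For Y = 6R + 1:
E[Y] = 6 * E[R] + 1
E[R] = (-4 + 6)/2 = 1
E[Y] = 6 * 1 + 1 = 7

7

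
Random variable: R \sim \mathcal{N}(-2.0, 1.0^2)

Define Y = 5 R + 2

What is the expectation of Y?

For Y = 5R + 2:
E[Y] = 5 * E[R] + 2
E[R] = -2.0 = -2
E[Y] = 5 * (-2) + 2 = -8

-8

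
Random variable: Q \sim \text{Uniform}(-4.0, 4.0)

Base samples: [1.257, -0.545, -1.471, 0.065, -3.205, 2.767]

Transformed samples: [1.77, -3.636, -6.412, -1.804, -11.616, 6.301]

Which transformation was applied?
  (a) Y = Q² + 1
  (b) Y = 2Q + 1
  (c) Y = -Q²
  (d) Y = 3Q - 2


Checking option (d) Y = 3Q - 2:
  Q = 1.257 -> Y = 1.77 ✓
  Q = -0.545 -> Y = -3.636 ✓
  Q = -1.471 -> Y = -6.412 ✓
All samples match this transformation.

(d) 3Q - 2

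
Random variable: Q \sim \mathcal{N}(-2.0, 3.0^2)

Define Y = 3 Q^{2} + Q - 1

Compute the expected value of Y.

E[Y] = 3*E[Q²] + 1*E[Q] - 1
E[Q] = -2
E[Q²] = Var(Q) + (E[Q])² = 9 + 4 = 13
E[Y] = 3*13 + 1*(-2) - 1 = 36

36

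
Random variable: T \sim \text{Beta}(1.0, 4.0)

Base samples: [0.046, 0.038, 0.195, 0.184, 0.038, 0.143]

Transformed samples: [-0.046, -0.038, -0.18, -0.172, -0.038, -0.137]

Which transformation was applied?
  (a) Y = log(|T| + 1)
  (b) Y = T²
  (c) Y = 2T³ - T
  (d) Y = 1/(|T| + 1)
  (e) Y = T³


Checking option (c) Y = 2T³ - T:
  T = 0.046 -> Y = -0.046 ✓
  T = 0.038 -> Y = -0.038 ✓
  T = 0.195 -> Y = -0.18 ✓
All samples match this transformation.

(c) 2T³ - T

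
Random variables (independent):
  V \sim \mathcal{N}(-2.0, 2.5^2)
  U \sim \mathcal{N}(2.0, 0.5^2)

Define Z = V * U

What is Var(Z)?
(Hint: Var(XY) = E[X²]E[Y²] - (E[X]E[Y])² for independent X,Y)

Var(XY) = E[X²]E[Y²] - (E[X]E[Y])²
E[V] = -2, Var(V) = 6.25
E[U] = 2, Var(U) = 0.25
E[V²] = 6.25 + (-2)² = 10.25
E[U²] = 0.25 + 2² = 4.25
Var(Z) = 10.25*4.25 - (-2*2)²
= 43.5625 - 16 = 27.5625

27.5625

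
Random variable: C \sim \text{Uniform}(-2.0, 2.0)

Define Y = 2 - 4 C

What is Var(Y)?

For Y = aC + b: Var(Y) = a² * Var(C)
Var(C) = (2 + 2)^2/12 = 1.3333333
Var(Y) = (-4)² * 1.3333333 = 16 * 1.3333333 = 21.333333

21.333333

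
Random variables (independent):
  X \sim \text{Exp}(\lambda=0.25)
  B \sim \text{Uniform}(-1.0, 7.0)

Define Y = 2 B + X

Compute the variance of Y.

For independent RVs: Var(aX + bY) = a²Var(X) + b²Var(Y)
Var(X) = 16
Var(B) = 5.3333333
Var(Y) = 1²*16 + 2²*5.3333333
= 1*16 + 4*5.3333333 = 37.333333

37.333333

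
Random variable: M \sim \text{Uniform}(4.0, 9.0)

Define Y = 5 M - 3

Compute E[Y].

For Y = 5M - 3:
E[Y] = 5 * E[M] - 3
E[M] = (4 + 9)/2 = 6.5
E[Y] = 5 * 6.5 - 3 = 29.5

29.5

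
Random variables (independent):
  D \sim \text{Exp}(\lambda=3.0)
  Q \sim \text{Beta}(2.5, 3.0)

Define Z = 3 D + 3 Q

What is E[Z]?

E[Z] = 3*E[D] + 3*E[Q]
E[D] = 0.33333333
E[Q] = 0.45454545
E[Z] = 3*0.33333333 + 3*0.45454545 = 2.3636364

2.3636364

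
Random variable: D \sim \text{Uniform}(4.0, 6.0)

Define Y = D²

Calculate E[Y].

E[D²] = Var(D) + (E[D])² = 0.33333333 + 25 = 25.333333

25.333333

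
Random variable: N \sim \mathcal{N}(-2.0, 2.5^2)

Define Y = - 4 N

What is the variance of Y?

For Y = aN + b: Var(Y) = a² * Var(N)
Var(N) = 2.5^2 = 6.25
Var(Y) = (-4)² * 6.25 = 16 * 6.25 = 100

100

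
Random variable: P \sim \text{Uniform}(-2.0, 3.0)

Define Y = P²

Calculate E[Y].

E[P²] = Var(P) + (E[P])² = 2.0833333 + 0.25 = 2.3333333

2.3333333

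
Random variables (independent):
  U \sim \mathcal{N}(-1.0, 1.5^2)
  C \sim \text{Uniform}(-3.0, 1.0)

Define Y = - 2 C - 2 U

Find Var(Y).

For independent RVs: Var(aX + bY) = a²Var(X) + b²Var(Y)
Var(U) = 2.25
Var(C) = 1.3333333
Var(Y) = (-2)²*2.25 + (-2)²*1.3333333
= 4*2.25 + 4*1.3333333 = 14.333333

14.333333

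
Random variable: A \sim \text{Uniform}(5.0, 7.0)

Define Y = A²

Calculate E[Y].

Using E[X²] = Var(X) + (E[X])²:
E[A] = 6
Var(A) = (7 - 5)^2/12 = 0.33333333
E[A²] = 0.33333333 + 6² = 0.33333333 + 36 = 36.333333

36.333333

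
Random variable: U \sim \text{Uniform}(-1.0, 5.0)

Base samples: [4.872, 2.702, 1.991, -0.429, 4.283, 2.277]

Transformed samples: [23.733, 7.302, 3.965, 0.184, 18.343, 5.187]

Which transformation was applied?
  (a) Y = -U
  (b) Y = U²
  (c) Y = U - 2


Checking option (b) Y = U²:
  U = 4.872 -> Y = 23.733 ✓
  U = 2.702 -> Y = 7.302 ✓
  U = 1.991 -> Y = 3.965 ✓
All samples match this transformation.

(b) U²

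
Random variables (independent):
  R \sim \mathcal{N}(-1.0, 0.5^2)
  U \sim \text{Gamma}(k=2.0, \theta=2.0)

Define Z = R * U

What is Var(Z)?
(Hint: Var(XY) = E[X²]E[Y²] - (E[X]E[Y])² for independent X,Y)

Var(XY) = E[X²]E[Y²] - (E[X]E[Y])²
E[R] = -1, Var(R) = 0.25
E[U] = 4, Var(U) = 8
E[R²] = 0.25 + (-1)² = 1.25
E[U²] = 8 + 4² = 24
Var(Z) = 1.25*24 - (-1*4)²
= 30 - 16 = 14

14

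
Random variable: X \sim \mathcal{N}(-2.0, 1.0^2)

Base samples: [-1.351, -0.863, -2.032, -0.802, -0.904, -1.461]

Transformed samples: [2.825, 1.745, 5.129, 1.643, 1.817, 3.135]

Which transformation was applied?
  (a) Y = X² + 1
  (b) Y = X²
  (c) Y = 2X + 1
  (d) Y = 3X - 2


Checking option (a) Y = X² + 1:
  X = -1.351 -> Y = 2.825 ✓
  X = -0.863 -> Y = 1.745 ✓
  X = -2.032 -> Y = 5.129 ✓
All samples match this transformation.

(a) X² + 1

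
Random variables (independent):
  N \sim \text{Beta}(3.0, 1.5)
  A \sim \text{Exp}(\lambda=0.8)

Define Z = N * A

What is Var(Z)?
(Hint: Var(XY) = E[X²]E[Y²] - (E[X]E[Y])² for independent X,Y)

Var(XY) = E[X²]E[Y²] - (E[X]E[Y])²
E[N] = 0.66666667, Var(N) = 0.04040404
E[A] = 1.25, Var(A) = 1.5625
E[N²] = 0.04040404 + 0.66666667² = 0.48484848
E[A²] = 1.5625 + 1.25² = 3.125
Var(Z) = 0.48484848*3.125 - (0.66666667*1.25)²
= 1.5151515 - 0.69444444 = 0.82070707

0.82070707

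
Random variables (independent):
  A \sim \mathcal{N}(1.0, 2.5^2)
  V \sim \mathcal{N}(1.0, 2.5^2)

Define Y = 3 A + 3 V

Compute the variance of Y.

For independent RVs: Var(aX + bY) = a²Var(X) + b²Var(Y)
Var(A) = 6.25
Var(V) = 6.25
Var(Y) = 3²*6.25 + 3²*6.25
= 9*6.25 + 9*6.25 = 112.5

112.5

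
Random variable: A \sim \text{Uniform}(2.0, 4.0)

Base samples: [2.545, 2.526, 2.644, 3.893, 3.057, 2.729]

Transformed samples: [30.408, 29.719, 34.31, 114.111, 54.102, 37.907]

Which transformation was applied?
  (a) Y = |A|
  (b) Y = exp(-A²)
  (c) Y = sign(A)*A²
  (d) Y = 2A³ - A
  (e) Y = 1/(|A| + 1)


Checking option (d) Y = 2A³ - A:
  A = 2.545 -> Y = 30.408 ✓
  A = 2.526 -> Y = 29.719 ✓
  A = 2.644 -> Y = 34.31 ✓
All samples match this transformation.

(d) 2A³ - A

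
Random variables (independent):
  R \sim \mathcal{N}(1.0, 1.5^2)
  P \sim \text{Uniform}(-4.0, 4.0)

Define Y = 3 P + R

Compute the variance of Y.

For independent RVs: Var(aX + bY) = a²Var(X) + b²Var(Y)
Var(R) = 2.25
Var(P) = 5.3333333
Var(Y) = 1²*2.25 + 3²*5.3333333
= 1*2.25 + 9*5.3333333 = 50.25

50.25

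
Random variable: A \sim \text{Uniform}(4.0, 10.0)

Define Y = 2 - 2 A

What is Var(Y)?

For Y = aA + b: Var(Y) = a² * Var(A)
Var(A) = (10 - 4)^2/12 = 3
Var(Y) = (-2)² * 3 = 4 * 3 = 12

12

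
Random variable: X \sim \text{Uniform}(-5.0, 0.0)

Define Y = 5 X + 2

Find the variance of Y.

For Y = aX + b: Var(Y) = a² * Var(X)
Var(X) = (0 + 5)^2/12 = 2.0833333
Var(Y) = 5² * 2.0833333 = 25 * 2.0833333 = 52.083333

52.083333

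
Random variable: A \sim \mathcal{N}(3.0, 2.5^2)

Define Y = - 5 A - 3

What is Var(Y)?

For Y = aA + b: Var(Y) = a² * Var(A)
Var(A) = 2.5^2 = 6.25
Var(Y) = (-5)² * 6.25 = 25 * 6.25 = 156.25

156.25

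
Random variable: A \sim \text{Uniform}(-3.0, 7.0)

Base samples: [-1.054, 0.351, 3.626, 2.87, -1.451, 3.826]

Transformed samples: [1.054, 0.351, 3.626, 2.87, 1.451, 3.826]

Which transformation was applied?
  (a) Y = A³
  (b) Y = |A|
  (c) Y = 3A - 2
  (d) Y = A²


Checking option (b) Y = |A|:
  A = -1.054 -> Y = 1.054 ✓
  A = 0.351 -> Y = 0.351 ✓
  A = 3.626 -> Y = 3.626 ✓
All samples match this transformation.

(b) |A|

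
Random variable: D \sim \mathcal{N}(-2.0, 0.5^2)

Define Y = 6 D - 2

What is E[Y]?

For Y = 6D - 2:
E[Y] = 6 * E[D] - 2
E[D] = -2.0 = -2
E[Y] = 6 * (-2) - 2 = -14

-14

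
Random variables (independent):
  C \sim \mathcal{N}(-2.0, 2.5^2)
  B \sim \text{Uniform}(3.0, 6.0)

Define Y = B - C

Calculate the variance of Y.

For independent RVs: Var(aX + bY) = a²Var(X) + b²Var(Y)
Var(C) = 6.25
Var(B) = 0.75
Var(Y) = (-1)²*6.25 + 1²*0.75
= 1*6.25 + 1*0.75 = 7

7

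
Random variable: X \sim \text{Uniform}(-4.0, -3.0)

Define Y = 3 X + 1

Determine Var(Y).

For Y = aX + b: Var(Y) = a² * Var(X)
Var(X) = (-3 + 4)^2/12 = 0.083333333
Var(Y) = 3² * 0.083333333 = 9 * 0.083333333 = 0.75

0.75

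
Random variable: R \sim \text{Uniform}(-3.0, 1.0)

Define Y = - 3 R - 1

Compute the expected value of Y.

For Y = -3R - 1:
E[Y] = -3 * E[R] - 1
E[R] = (-3 + 1)/2 = -1
E[Y] = -3 * (-1) - 1 = 2

2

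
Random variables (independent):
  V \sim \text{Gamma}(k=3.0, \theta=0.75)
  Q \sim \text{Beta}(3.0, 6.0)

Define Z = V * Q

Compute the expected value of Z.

For independent RVs: E[XY] = E[X]*E[Y]
E[V] = 2.25
E[Q] = 0.33333333
E[Z] = 2.25 * 0.33333333 = 0.75

0.75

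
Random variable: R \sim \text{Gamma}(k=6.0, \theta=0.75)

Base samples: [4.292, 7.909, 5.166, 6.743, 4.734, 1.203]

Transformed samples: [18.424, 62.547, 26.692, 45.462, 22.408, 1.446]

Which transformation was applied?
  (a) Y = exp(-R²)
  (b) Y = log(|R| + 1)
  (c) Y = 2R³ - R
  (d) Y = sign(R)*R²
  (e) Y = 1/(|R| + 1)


Checking option (d) Y = sign(R)*R²:
  R = 4.292 -> Y = 18.424 ✓
  R = 7.909 -> Y = 62.547 ✓
  R = 5.166 -> Y = 26.692 ✓
All samples match this transformation.

(d) sign(R)*R²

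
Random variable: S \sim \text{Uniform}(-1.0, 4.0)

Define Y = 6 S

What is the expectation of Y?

For Y = 6S:
E[Y] = 6 * E[S]
E[S] = (-1 + 4)/2 = 1.5
E[Y] = 6 * 1.5 = 9

9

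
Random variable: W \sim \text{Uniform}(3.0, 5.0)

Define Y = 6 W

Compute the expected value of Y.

For Y = 6W:
E[Y] = 6 * E[W]
E[W] = (3 + 5)/2 = 4
E[Y] = 6 * 4 = 24

24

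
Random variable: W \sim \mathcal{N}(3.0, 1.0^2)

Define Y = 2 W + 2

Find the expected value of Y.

For Y = 2W + 2:
E[Y] = 2 * E[W] + 2
E[W] = 3.0 = 3
E[Y] = 2 * 3 + 2 = 8

8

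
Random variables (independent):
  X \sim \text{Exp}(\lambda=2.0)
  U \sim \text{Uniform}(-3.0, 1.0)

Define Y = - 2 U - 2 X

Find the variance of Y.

For independent RVs: Var(aX + bY) = a²Var(X) + b²Var(Y)
Var(X) = 0.25
Var(U) = 1.3333333
Var(Y) = (-2)²*0.25 + (-2)²*1.3333333
= 4*0.25 + 4*1.3333333 = 6.3333333

6.3333333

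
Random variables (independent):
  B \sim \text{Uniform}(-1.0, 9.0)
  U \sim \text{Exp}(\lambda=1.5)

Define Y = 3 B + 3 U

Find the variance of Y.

For independent RVs: Var(aX + bY) = a²Var(X) + b²Var(Y)
Var(B) = 8.3333333
Var(U) = 0.44444444
Var(Y) = 3²*8.3333333 + 3²*0.44444444
= 9*8.3333333 + 9*0.44444444 = 79

79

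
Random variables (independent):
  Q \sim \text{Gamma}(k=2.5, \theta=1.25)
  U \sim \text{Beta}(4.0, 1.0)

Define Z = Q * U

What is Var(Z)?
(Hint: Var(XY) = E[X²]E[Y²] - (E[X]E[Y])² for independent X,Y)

Var(XY) = E[X²]E[Y²] - (E[X]E[Y])²
E[Q] = 3.125, Var(Q) = 3.90625
E[U] = 0.8, Var(U) = 0.026666667
E[Q²] = 3.90625 + 3.125² = 13.671875
E[U²] = 0.026666667 + 0.8² = 0.66666667
Var(Z) = 13.671875*0.66666667 - (3.125*0.8)²
= 9.1145833 - 6.25 = 2.8645833

2.8645833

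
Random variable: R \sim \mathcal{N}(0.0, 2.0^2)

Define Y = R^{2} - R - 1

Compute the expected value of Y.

E[Y] = 1*E[R²] - 1*E[R] - 1
E[R] = 0
E[R²] = Var(R) + (E[R])² = 4 + 0 = 4
E[Y] = 1*4 - 1*0 - 1 = 3

3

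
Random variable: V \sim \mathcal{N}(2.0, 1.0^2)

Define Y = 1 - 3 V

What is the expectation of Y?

For Y = -3V + 1:
E[Y] = -3 * E[V] + 1
E[V] = 2.0 = 2
E[Y] = -3 * 2 + 1 = -5

-5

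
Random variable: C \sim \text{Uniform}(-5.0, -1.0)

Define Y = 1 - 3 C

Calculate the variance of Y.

For Y = aC + b: Var(Y) = a² * Var(C)
Var(C) = (-1 + 5)^2/12 = 1.3333333
Var(Y) = (-3)² * 1.3333333 = 9 * 1.3333333 = 12

12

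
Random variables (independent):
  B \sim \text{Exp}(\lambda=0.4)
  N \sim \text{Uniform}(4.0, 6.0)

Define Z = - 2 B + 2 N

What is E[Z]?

E[Z] = -2*E[B] + 2*E[N]
E[B] = 2.5
E[N] = 5
E[Z] = -2*2.5 + 2*5 = 5

5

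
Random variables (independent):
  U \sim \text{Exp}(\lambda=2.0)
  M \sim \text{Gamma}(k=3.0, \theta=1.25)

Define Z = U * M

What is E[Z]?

For independent RVs: E[XY] = E[X]*E[Y]
E[U] = 0.5
E[M] = 3.75
E[Z] = 0.5 * 3.75 = 1.875

1.875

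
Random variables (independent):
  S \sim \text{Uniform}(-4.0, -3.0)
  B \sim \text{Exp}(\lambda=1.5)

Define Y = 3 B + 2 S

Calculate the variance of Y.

For independent RVs: Var(aX + bY) = a²Var(X) + b²Var(Y)
Var(S) = 0.083333333
Var(B) = 0.44444444
Var(Y) = 2²*0.083333333 + 3²*0.44444444
= 4*0.083333333 + 9*0.44444444 = 4.3333333

4.3333333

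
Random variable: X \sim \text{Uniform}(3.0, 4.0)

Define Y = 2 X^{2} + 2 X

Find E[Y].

E[Y] = 2*E[X²] + 2*E[X]
E[X] = 3.5
E[X²] = Var(X) + (E[X])² = 0.083333333 + 12.25 = 12.333333
E[Y] = 2*12.333333 + 2*3.5 = 31.666667

31.666667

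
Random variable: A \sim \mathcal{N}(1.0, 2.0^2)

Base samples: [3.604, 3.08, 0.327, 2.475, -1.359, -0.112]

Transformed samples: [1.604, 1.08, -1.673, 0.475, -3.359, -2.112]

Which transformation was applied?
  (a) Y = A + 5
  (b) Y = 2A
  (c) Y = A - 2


Checking option (c) Y = A - 2:
  A = 3.604 -> Y = 1.604 ✓
  A = 3.08 -> Y = 1.08 ✓
  A = 0.327 -> Y = -1.673 ✓
All samples match this transformation.

(c) A - 2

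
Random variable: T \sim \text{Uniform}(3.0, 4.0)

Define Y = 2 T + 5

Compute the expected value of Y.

For Y = 2T + 5:
E[Y] = 2 * E[T] + 5
E[T] = (3 + 4)/2 = 3.5
E[Y] = 2 * 3.5 + 5 = 12

12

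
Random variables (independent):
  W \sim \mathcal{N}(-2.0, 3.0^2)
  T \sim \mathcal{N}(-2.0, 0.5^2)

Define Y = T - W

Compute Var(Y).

For independent RVs: Var(aX + bY) = a²Var(X) + b²Var(Y)
Var(W) = 9
Var(T) = 0.25
Var(Y) = (-1)²*9 + 1²*0.25
= 1*9 + 1*0.25 = 9.25

9.25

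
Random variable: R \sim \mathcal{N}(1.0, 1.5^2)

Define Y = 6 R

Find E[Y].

For Y = 6R:
E[Y] = 6 * E[R]
E[R] = 1.0 = 1
E[Y] = 6 * 1 = 6

6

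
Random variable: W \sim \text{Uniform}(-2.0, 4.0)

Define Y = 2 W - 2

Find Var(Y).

For Y = aW + b: Var(Y) = a² * Var(W)
Var(W) = (4 + 2)^2/12 = 3
Var(Y) = 2² * 3 = 4 * 3 = 12

12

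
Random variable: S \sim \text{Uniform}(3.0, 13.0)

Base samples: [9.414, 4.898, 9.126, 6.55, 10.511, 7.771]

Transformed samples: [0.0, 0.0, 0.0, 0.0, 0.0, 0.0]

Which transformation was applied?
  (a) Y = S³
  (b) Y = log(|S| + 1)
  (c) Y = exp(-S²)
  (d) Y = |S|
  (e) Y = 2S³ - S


Checking option (c) Y = exp(-S²):
  S = 9.414 -> Y = 0.0 ✓
  S = 4.898 -> Y = 0.0 ✓
  S = 9.126 -> Y = 0.0 ✓
All samples match this transformation.

(c) exp(-S²)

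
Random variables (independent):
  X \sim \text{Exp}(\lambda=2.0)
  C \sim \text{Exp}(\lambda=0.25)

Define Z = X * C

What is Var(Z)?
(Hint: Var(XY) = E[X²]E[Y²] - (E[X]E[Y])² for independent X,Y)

Var(XY) = E[X²]E[Y²] - (E[X]E[Y])²
E[X] = 0.5, Var(X) = 0.25
E[C] = 4, Var(C) = 16
E[X²] = 0.25 + 0.5² = 0.5
E[C²] = 16 + 4² = 32
Var(Z) = 0.5*32 - (0.5*4)²
= 16 - 4 = 12

12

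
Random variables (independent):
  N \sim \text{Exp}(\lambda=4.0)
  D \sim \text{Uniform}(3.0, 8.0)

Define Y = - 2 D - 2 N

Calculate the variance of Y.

For independent RVs: Var(aX + bY) = a²Var(X) + b²Var(Y)
Var(N) = 0.0625
Var(D) = 2.0833333
Var(Y) = (-2)²*0.0625 + (-2)²*2.0833333
= 4*0.0625 + 4*2.0833333 = 8.5833333

8.5833333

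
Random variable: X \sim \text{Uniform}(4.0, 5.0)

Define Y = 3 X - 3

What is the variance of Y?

For Y = aX + b: Var(Y) = a² * Var(X)
Var(X) = (5 - 4)^2/12 = 0.083333333
Var(Y) = 3² * 0.083333333 = 9 * 0.083333333 = 0.75

0.75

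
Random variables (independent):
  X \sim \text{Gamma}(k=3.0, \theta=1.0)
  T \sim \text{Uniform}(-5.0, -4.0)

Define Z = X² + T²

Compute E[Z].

E[Z] = E[X²] + E[T²]
E[X²] = Var(X) + E[X]² = 3 + 9 = 12
E[T²] = Var(T) + E[T]² = 0.083333333 + 20.25 = 20.333333
E[Z] = 12 + 20.333333 = 32.333333

32.333333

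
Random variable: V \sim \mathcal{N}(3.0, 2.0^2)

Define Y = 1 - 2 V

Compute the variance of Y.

For Y = aV + b: Var(Y) = a² * Var(V)
Var(V) = 2.0^2 = 4
Var(Y) = (-2)² * 4 = 4 * 4 = 16

16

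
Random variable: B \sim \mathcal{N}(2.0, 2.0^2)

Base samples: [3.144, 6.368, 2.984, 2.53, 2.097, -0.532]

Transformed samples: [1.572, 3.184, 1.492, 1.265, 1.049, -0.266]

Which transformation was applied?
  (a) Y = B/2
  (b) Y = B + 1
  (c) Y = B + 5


Checking option (a) Y = B/2:
  B = 3.144 -> Y = 1.572 ✓
  B = 6.368 -> Y = 3.184 ✓
  B = 2.984 -> Y = 1.492 ✓
All samples match this transformation.

(a) B/2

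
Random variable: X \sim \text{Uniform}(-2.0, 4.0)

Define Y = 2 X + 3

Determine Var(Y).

For Y = aX + b: Var(Y) = a² * Var(X)
Var(X) = (4 + 2)^2/12 = 3
Var(Y) = 2² * 3 = 4 * 3 = 12

12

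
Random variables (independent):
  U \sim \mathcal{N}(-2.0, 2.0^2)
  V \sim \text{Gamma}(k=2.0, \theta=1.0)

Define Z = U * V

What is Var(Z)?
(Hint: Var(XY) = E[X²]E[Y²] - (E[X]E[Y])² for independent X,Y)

Var(XY) = E[X²]E[Y²] - (E[X]E[Y])²
E[U] = -2, Var(U) = 4
E[V] = 2, Var(V) = 2
E[U²] = 4 + (-2)² = 8
E[V²] = 2 + 2² = 6
Var(Z) = 8*6 - (-2*2)²
= 48 - 16 = 32

32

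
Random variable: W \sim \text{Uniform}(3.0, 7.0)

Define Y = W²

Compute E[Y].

E[W²] = Var(W) + (E[W])² = 1.3333333 + 25 = 26.333333

26.333333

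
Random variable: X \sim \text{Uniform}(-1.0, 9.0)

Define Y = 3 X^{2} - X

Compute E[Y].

E[Y] = 3*E[X²] - 1*E[X]
E[X] = 4
E[X²] = Var(X) + (E[X])² = 8.3333333 + 16 = 24.333333
E[Y] = 3*24.333333 - 1*4 = 69

69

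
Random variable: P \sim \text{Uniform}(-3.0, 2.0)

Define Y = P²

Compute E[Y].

E[P²] = Var(P) + (E[P])² = 2.0833333 + 0.25 = 2.3333333

2.3333333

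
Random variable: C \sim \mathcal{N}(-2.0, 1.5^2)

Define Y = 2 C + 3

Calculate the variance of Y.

For Y = aC + b: Var(Y) = a² * Var(C)
Var(C) = 1.5^2 = 2.25
Var(Y) = 2² * 2.25 = 4 * 2.25 = 9

9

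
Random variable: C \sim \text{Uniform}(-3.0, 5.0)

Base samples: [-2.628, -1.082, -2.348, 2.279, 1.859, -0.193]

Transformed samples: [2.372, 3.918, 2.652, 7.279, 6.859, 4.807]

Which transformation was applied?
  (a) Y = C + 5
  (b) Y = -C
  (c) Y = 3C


Checking option (a) Y = C + 5:
  C = -2.628 -> Y = 2.372 ✓
  C = -1.082 -> Y = 3.918 ✓
  C = -2.348 -> Y = 2.652 ✓
All samples match this transformation.

(a) C + 5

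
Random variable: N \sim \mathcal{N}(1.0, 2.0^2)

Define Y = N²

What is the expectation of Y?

Using E[X²] = Var(X) + (E[X])²:
E[N] = 1
Var(N) = 2.0^2 = 4
E[N²] = 4 + 1² = 4 + 1 = 5

5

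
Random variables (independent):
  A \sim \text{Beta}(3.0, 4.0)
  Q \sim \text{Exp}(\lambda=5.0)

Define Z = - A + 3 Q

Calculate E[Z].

E[Z] = -1*E[A] + 3*E[Q]
E[A] = 0.42857143
E[Q] = 0.2
E[Z] = -1*0.42857143 + 3*0.2 = 0.17142857

0.17142857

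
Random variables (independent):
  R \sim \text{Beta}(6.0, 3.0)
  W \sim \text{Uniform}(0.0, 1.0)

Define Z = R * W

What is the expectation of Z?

For independent RVs: E[XY] = E[X]*E[Y]
E[R] = 0.66666667
E[W] = 0.5
E[Z] = 0.66666667 * 0.5 = 0.33333333

0.33333333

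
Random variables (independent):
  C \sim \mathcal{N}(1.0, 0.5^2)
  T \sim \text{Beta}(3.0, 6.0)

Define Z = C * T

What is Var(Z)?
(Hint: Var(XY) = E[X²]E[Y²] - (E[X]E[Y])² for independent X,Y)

Var(XY) = E[X²]E[Y²] - (E[X]E[Y])²
E[C] = 1, Var(C) = 0.25
E[T] = 0.33333333, Var(T) = 0.022222222
E[C²] = 0.25 + 1² = 1.25
E[T²] = 0.022222222 + 0.33333333² = 0.13333333
Var(Z) = 1.25*0.13333333 - (1*0.33333333)²
= 0.16666667 - 0.11111111 = 0.055555556

0.055555556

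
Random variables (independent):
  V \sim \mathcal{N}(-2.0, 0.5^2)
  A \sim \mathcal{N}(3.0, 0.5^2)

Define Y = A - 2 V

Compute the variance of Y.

For independent RVs: Var(aX + bY) = a²Var(X) + b²Var(Y)
Var(V) = 0.25
Var(A) = 0.25
Var(Y) = (-2)²*0.25 + 1²*0.25
= 4*0.25 + 1*0.25 = 1.25

1.25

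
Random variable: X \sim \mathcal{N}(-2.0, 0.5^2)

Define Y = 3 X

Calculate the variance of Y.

For Y = aX + b: Var(Y) = a² * Var(X)
Var(X) = 0.5^2 = 0.25
Var(Y) = 3² * 0.25 = 9 * 0.25 = 2.25

2.25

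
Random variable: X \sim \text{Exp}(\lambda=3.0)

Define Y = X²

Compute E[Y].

E[X²] = Var(X) + (E[X])² = 0.11111111 + 0.11111111 = 0.22222222

0.22222222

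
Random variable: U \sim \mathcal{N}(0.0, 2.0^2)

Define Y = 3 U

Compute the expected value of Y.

For Y = 3U:
E[Y] = 3 * E[U]
E[U] = 0.0 = 0
E[Y] = 3 * 0 = 0

0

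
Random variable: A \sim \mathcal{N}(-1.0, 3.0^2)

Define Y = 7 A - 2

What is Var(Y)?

For Y = aA + b: Var(Y) = a² * Var(A)
Var(A) = 3.0^2 = 9
Var(Y) = 7² * 9 = 49 * 9 = 441

441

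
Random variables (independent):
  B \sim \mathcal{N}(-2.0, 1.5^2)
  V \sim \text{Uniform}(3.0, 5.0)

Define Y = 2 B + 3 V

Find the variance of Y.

For independent RVs: Var(aX + bY) = a²Var(X) + b²Var(Y)
Var(B) = 2.25
Var(V) = 0.33333333
Var(Y) = 2²*2.25 + 3²*0.33333333
= 4*2.25 + 9*0.33333333 = 12

12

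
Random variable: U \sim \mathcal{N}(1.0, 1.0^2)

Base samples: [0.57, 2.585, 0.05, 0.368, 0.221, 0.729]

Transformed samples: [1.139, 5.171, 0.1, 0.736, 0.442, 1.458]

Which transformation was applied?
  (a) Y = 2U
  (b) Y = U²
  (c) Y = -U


Checking option (a) Y = 2U:
  U = 0.57 -> Y = 1.139 ✓
  U = 2.585 -> Y = 5.171 ✓
  U = 0.05 -> Y = 0.1 ✓
All samples match this transformation.

(a) 2U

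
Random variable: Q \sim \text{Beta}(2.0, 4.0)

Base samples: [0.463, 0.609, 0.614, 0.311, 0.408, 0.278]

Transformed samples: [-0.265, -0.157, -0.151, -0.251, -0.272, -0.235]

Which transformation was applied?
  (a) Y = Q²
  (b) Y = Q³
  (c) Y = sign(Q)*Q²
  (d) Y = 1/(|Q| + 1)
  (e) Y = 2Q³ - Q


Checking option (e) Y = 2Q³ - Q:
  Q = 0.463 -> Y = -0.265 ✓
  Q = 0.609 -> Y = -0.157 ✓
  Q = 0.614 -> Y = -0.151 ✓
All samples match this transformation.

(e) 2Q³ - Q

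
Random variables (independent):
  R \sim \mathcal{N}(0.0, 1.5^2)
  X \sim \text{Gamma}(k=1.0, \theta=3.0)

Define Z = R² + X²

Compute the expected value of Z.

E[Z] = E[R²] + E[X²]
E[R²] = Var(R) + E[R]² = 2.25 + 0 = 2.25
E[X²] = Var(X) + E[X]² = 9 + 9 = 18
E[Z] = 2.25 + 18 = 20.25

20.25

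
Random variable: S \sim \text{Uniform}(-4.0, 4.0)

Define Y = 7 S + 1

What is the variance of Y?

For Y = aS + b: Var(Y) = a² * Var(S)
Var(S) = (4 + 4)^2/12 = 5.3333333
Var(Y) = 7² * 5.3333333 = 49 * 5.3333333 = 261.33333

261.33333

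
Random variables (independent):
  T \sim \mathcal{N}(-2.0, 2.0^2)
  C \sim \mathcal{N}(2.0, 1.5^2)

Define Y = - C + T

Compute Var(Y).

For independent RVs: Var(aX + bY) = a²Var(X) + b²Var(Y)
Var(T) = 4
Var(C) = 2.25
Var(Y) = 1²*4 + (-1)²*2.25
= 1*4 + 1*2.25 = 6.25

6.25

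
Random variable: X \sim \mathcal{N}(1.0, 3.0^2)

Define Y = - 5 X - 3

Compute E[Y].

For Y = -5X - 3:
E[Y] = -5 * E[X] - 3
E[X] = 1.0 = 1
E[Y] = -5 * 1 - 3 = -8

-8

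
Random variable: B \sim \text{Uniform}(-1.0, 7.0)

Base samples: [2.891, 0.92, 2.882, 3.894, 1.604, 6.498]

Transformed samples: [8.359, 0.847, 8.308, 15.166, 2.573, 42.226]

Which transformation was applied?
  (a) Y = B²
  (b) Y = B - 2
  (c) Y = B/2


Checking option (a) Y = B²:
  B = 2.891 -> Y = 8.359 ✓
  B = 0.92 -> Y = 0.847 ✓
  B = 2.882 -> Y = 8.308 ✓
All samples match this transformation.

(a) B²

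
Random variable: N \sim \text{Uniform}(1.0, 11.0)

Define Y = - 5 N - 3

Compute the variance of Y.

For Y = aN + b: Var(Y) = a² * Var(N)
Var(N) = (11 - 1)^2/12 = 8.3333333
Var(Y) = (-5)² * 8.3333333 = 25 * 8.3333333 = 208.33333

208.33333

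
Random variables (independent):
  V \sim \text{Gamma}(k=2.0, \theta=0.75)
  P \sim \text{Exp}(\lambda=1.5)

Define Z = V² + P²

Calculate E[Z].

E[Z] = E[V²] + E[P²]
E[V²] = Var(V) + E[V]² = 1.125 + 2.25 = 3.375
E[P²] = Var(P) + E[P]² = 0.44444444 + 0.44444444 = 0.88888889
E[Z] = 3.375 + 0.88888889 = 4.2638889

4.2638889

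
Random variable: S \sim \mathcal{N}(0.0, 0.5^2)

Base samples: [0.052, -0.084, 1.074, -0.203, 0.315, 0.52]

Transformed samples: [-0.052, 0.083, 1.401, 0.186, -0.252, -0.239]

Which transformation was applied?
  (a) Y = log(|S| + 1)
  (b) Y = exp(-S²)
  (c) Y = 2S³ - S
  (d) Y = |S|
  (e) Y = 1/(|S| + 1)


Checking option (c) Y = 2S³ - S:
  S = 0.052 -> Y = -0.052 ✓
  S = -0.084 -> Y = 0.083 ✓
  S = 1.074 -> Y = 1.401 ✓
All samples match this transformation.

(c) 2S³ - S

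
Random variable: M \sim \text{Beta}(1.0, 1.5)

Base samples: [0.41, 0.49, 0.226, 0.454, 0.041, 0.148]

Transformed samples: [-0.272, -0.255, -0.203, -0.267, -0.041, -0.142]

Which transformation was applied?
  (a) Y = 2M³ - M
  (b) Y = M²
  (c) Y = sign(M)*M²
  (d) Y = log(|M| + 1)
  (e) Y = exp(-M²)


Checking option (a) Y = 2M³ - M:
  M = 0.41 -> Y = -0.272 ✓
  M = 0.49 -> Y = -0.255 ✓
  M = 0.226 -> Y = -0.203 ✓
All samples match this transformation.

(a) 2M³ - M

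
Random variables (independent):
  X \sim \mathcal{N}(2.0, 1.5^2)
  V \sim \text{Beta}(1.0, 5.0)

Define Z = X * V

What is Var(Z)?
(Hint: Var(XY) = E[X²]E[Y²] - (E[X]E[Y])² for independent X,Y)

Var(XY) = E[X²]E[Y²] - (E[X]E[Y])²
E[X] = 2, Var(X) = 2.25
E[V] = 0.16666667, Var(V) = 0.01984127
E[X²] = 2.25 + 2² = 6.25
E[V²] = 0.01984127 + 0.16666667² = 0.047619048
Var(Z) = 6.25*0.047619048 - (2*0.16666667)²
= 0.29761905 - 0.11111111 = 0.18650794

0.18650794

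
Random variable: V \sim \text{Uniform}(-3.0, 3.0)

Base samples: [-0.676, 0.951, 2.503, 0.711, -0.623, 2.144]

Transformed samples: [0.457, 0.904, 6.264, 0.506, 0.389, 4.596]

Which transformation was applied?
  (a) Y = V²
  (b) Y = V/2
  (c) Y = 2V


Checking option (a) Y = V²:
  V = -0.676 -> Y = 0.457 ✓
  V = 0.951 -> Y = 0.904 ✓
  V = 2.503 -> Y = 6.264 ✓
All samples match this transformation.

(a) V²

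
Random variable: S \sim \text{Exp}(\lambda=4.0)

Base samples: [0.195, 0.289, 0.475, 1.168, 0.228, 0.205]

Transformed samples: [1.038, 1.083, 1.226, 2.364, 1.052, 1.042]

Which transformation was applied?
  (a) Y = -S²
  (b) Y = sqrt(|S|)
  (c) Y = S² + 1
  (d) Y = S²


Checking option (c) Y = S² + 1:
  S = 0.195 -> Y = 1.038 ✓
  S = 0.289 -> Y = 1.083 ✓
  S = 0.475 -> Y = 1.226 ✓
All samples match this transformation.

(c) S² + 1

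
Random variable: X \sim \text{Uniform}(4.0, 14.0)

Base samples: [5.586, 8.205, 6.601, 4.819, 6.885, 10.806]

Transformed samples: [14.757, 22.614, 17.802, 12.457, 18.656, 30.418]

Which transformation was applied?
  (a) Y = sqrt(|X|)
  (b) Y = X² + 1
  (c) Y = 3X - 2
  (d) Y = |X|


Checking option (c) Y = 3X - 2:
  X = 5.586 -> Y = 14.757 ✓
  X = 8.205 -> Y = 22.614 ✓
  X = 6.601 -> Y = 17.802 ✓
All samples match this transformation.

(c) 3X - 2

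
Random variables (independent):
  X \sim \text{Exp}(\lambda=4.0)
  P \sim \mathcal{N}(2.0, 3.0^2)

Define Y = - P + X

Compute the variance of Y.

For independent RVs: Var(aX + bY) = a²Var(X) + b²Var(Y)
Var(X) = 0.0625
Var(P) = 9
Var(Y) = 1²*0.0625 + (-1)²*9
= 1*0.0625 + 1*9 = 9.0625

9.0625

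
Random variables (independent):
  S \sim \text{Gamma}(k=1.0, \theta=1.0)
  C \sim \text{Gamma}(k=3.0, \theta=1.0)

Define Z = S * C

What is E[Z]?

For independent RVs: E[XY] = E[X]*E[Y]
E[S] = 1
E[C] = 3
E[Z] = 1 * 3 = 3

3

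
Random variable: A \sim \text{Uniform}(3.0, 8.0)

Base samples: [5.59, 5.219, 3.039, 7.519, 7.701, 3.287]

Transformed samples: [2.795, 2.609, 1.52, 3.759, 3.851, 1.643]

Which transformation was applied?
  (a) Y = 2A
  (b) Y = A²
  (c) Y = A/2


Checking option (c) Y = A/2:
  A = 5.59 -> Y = 2.795 ✓
  A = 5.219 -> Y = 2.609 ✓
  A = 3.039 -> Y = 1.52 ✓
All samples match this transformation.

(c) A/2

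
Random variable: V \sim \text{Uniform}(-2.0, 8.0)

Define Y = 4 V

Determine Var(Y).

For Y = aV + b: Var(Y) = a² * Var(V)
Var(V) = (8 + 2)^2/12 = 8.3333333
Var(Y) = 4² * 8.3333333 = 16 * 8.3333333 = 133.33333

133.33333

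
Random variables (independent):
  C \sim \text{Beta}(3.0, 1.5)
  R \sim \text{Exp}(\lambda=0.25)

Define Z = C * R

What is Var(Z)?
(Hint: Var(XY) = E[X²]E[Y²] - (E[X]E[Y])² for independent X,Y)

Var(XY) = E[X²]E[Y²] - (E[X]E[Y])²
E[C] = 0.66666667, Var(C) = 0.04040404
E[R] = 4, Var(R) = 16
E[C²] = 0.04040404 + 0.66666667² = 0.48484848
E[R²] = 16 + 4² = 32
Var(Z) = 0.48484848*32 - (0.66666667*4)²
= 15.515152 - 7.1111111 = 8.4040404

8.4040404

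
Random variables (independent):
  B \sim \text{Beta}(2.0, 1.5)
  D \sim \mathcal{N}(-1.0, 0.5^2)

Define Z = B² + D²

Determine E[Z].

E[Z] = E[B²] + E[D²]
E[B²] = Var(B) + E[B]² = 0.054421769 + 0.32653061 = 0.38095238
E[D²] = Var(D) + E[D]² = 0.25 + 1 = 1.25
E[Z] = 0.38095238 + 1.25 = 1.6309524

1.6309524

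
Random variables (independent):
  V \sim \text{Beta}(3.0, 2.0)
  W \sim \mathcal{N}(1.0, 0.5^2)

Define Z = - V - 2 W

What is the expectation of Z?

E[Z] = -1*E[V] - 2*E[W]
E[V] = 0.6
E[W] = 1
E[Z] = -1*0.6 - 2*1 = -2.6

-2.6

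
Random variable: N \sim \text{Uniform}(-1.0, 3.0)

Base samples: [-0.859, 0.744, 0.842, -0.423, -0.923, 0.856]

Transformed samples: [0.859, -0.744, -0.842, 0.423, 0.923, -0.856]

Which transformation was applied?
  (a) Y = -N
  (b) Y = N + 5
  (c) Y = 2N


Checking option (a) Y = -N:
  N = -0.859 -> Y = 0.859 ✓
  N = 0.744 -> Y = -0.744 ✓
  N = 0.842 -> Y = -0.842 ✓
All samples match this transformation.

(a) -N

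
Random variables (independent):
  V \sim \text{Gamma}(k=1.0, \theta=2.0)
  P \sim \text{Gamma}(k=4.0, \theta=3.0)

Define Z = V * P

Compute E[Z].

For independent RVs: E[XY] = E[X]*E[Y]
E[V] = 2
E[P] = 12
E[Z] = 2 * 12 = 24

24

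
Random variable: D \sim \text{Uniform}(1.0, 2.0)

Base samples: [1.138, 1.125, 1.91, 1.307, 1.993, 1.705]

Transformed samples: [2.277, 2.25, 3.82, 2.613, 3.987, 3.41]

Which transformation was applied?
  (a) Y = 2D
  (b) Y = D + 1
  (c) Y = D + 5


Checking option (a) Y = 2D:
  D = 1.138 -> Y = 2.277 ✓
  D = 1.125 -> Y = 2.25 ✓
  D = 1.91 -> Y = 3.82 ✓
All samples match this transformation.

(a) 2D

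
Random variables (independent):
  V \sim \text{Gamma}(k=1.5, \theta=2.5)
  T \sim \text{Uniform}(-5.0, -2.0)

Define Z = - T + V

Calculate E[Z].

E[Z] = 1*E[V] - 1*E[T]
E[V] = 3.75
E[T] = -3.5
E[Z] = 1*3.75 - 1*(-3.5) = 7.25

7.25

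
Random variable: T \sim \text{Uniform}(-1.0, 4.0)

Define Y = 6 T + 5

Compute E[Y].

For Y = 6T + 5:
E[Y] = 6 * E[T] + 5
E[T] = (-1 + 4)/2 = 1.5
E[Y] = 6 * 1.5 + 5 = 14

14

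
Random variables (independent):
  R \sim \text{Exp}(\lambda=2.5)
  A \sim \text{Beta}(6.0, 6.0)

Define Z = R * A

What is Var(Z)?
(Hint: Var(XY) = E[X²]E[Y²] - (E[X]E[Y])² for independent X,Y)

Var(XY) = E[X²]E[Y²] - (E[X]E[Y])²
E[R] = 0.4, Var(R) = 0.16
E[A] = 0.5, Var(A) = 0.019230769
E[R²] = 0.16 + 0.4² = 0.32
E[A²] = 0.019230769 + 0.5² = 0.26923077
Var(Z) = 0.32*0.26923077 - (0.4*0.5)²
= 0.086153846 - 0.04 = 0.046153846

0.046153846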